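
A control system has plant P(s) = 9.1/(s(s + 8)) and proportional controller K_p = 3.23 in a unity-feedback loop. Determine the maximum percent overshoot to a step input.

3.23%

From 1 + K_pP(s) = 0: s² + 8s + 29.39 = 0 ⇒ ω_n = 5.422, ζ = 0.7378.
%OS = 100·exp(−πζ/√(1−ζ²)) = 100·exp(−π·0.7378/√0.4557) = 3.23%.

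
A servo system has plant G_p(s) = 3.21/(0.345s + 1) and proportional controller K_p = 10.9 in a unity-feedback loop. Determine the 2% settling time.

Closed loop: T(s) = K_p·G_p/(1+K_p·G_p) = 34.99/(0.345s + 1 + 34.99), with pole at s = −(1 + 34.99)/0.345 = −104.3.
τ = 1/104.3 = 0.009586 s, so 2% settling time ≈ 4τ = 0.0383 s.

T_s ≈ 0.0383 s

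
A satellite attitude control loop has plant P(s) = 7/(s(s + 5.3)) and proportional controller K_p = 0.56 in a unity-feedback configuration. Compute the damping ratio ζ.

1 + K_p·P(s) = 0 gives s² + 5.3s + 3.92 = 0.
So ω_n² = 3.92 ⇒ ω_n = 1.98 rad/s, and ζ = 5.3/(2ω_n) = 1.34.

ζ = 1.34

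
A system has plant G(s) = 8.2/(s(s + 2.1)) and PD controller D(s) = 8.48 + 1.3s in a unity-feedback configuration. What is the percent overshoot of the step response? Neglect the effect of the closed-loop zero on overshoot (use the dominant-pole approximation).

Forward path: (8.48 + 1.3s)·8.2/(s(s+2.1)). The closed-loop characteristic equation is s² + (2.1 + 8.2·1.3)s + 8.2·8.48 = 0.
That is s² + 12.76s + 69.54 = 0, so ω_n = 8.339 rad/s and ζ = 12.76/(2·8.339) = 0.7651.
%OS = 100·exp(−πζ/√(1−ζ²)) = 2.39%.

2.39%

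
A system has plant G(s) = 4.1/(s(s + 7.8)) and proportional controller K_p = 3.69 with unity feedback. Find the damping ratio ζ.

ζ = 1

The closed-loop denominator is s(s+7.8) + 3.69·4.1 = s² + 7.8s + 15.13.
So ω_n² = 15.13 ⇒ ω_n = 3.89 rad/s, and ζ = 7.8/(2ω_n) = 1.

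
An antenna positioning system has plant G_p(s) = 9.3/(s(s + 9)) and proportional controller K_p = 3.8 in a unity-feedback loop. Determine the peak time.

T_p = 0.809 s

Closed-loop characteristic equation: s² + 9s + 35.34 = 0, so ω_n = 5.945 rad/s and ζ = 9/(2·5.945) = 0.757.
Damped frequency ω_d = ω_n√(1−ζ²) = 3.885 rad/s, so peak time T_p = π/ω_d = 0.809 s.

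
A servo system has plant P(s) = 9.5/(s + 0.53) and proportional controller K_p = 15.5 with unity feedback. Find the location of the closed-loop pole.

Closed-loop transfer function: T(s) = K_p·P(s)/(1 + K_p·P(s)) = 147.2/(s + 0.53 + 147.2) = 147.2/(s + 147.8).
The closed-loop pole is at s = −147.8.

s = -147.8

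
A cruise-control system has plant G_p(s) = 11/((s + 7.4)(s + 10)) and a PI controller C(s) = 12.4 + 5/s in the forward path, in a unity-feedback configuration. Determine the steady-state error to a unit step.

The open loop C(s)G_p(s) has a pole at the origin (type 1), so the static position error constant is infinite and e_ss = 1/(1+∞) = 0.

0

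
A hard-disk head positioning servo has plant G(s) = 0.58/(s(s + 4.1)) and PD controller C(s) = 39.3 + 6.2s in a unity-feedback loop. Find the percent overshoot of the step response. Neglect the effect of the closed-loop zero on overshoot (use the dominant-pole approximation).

1.39%

Forward path: (39.3 + 6.2s)·0.58/(s(s+4.1)). The closed-loop characteristic equation is s² + (4.1 + 0.58·6.2)s + 0.58·39.3 = 0.
That is s² + 7.696s + 22.79 = 0, so ω_n = 4.774 rad/s and ζ = 7.696/(2·4.774) = 0.806.
%OS = 100·exp(−πζ/√(1−ζ²)) = 1.39%.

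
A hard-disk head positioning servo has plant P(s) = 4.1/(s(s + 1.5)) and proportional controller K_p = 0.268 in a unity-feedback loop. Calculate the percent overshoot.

4.01%

The closed-loop denominator s² + 1.5s + 1.099 gives ω_n = √1.099 = 1.048 and ζ = 1.5/(2ω_n) = 0.7155.
%OS = 100·exp(−πζ/√(1−ζ²)) = 100·exp(−π·0.7155/√0.4881) = 4.01%.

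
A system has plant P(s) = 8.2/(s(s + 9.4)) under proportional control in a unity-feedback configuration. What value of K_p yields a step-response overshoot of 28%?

K_p = 19.1

From %OS = 100·exp(−πζ/√(1−ζ²)) = 28%, ζ = −ln(0.28)/√(π²+ln²(0.28)) = 0.3755.
Characteristic equation s² + 9.4s + 8.2K_p = 0 gives ζ = 9.4/(2√(8.2K_p)).
Setting ζ = 0.3755: √(8.2K_p) = 9.4/(2·0.3755) = 12.52, so K_p = 156.6/8.2 = 19.1.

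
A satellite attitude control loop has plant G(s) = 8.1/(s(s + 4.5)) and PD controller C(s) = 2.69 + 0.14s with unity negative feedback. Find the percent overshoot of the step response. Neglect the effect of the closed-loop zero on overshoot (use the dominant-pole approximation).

9.28%

Forward path: (2.69 + 0.14s)·8.1/(s(s+4.5)). The closed-loop characteristic equation is s² + (4.5 + 8.1·0.14)s + 8.1·2.69 = 0.
That is s² + 5.634s + 21.79 = 0, so ω_n = 4.668 rad/s and ζ = 5.634/(2·4.668) = 0.6035.
%OS = 100·exp(−πζ/√(1−ζ²)) = 9.28%.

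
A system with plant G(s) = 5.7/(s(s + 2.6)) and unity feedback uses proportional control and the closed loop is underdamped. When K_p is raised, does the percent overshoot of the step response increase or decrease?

Characteristic equation s² + 2.6s + K_p·5.7 = 0: raising K_p raises ω_n while 2ζω_n = 2.6 is fixed, so ζ falls and overshoot grows.

increase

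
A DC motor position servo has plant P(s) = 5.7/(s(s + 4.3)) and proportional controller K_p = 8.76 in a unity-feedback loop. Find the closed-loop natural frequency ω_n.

The closed-loop denominator is s(s+4.3) + 8.76·5.7 = s² + 4.3s + 49.93.
Matching s² + 2ζω_n s + ω_n²: ω_n = √49.93 = 7.066 rad/s and 2ζω_n = 4.3, so ζ = 4.3/(2·7.066) = 0.304.

ω_n = 7.07 rad/s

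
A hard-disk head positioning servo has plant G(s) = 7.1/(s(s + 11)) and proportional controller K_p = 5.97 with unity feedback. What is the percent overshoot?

0.701%

Closed-loop characteristic equation: s² + 11s + 42.39 = 0, so ω_n = 6.511 rad/s and ζ = 11/(2·6.511) = 0.8448.
%OS = 100·exp(−πζ/√(1−ζ²)) = 100·exp(−π·0.8448/√0.2863) = 0.701%.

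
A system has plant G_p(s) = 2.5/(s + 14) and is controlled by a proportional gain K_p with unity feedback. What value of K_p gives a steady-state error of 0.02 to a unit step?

K_p = 274

For a type-0 loop with proportional control, e_ss = 1/(1 + K_p·G_p(0)).
G_p(0) = 0.1786. Require 1/(1 + K_p·0.1786) = 0.02, so 1 + 0.1786·K_p = 50.
K_p = (50 − 1)/0.1786 = 274.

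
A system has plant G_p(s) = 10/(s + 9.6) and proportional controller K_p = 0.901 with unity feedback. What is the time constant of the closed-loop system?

τ = 0.0537 s

Closed-loop transfer function: T(s) = K_p·G_p(s)/(1 + K_p·G_p(s)) = 9.01/(s + 9.6 + 9.01) = 9.01/(s + 18.61).
Time constant τ = 1/18.61 = 0.0537 s.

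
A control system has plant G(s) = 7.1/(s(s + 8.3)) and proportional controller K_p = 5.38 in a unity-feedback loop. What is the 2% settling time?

T_s ≈ 0.964 s

Closed-loop characteristic equation: s² + 8.3s + 38.2 = 0, so ω_n = 6.18 rad/s and ζ = 8.3/(2·6.18) = 0.6715.
2% settling time T_s ≈ 4/(ζω_n) = 4/4.15 = 0.964 s.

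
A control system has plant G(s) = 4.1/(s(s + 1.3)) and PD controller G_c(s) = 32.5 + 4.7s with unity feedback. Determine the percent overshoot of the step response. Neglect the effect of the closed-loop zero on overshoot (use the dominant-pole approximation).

Forward path: (32.5 + 4.7s)·4.1/(s(s+1.3)). The closed-loop characteristic equation is s² + (1.3 + 4.1·4.7)s + 4.1·32.5 = 0.
That is s² + 20.57s + 133.2 = 0, so ω_n = 11.54 rad/s and ζ = 20.57/(2·11.54) = 0.891.
%OS = 100·exp(−πζ/√(1−ζ²)) = 0.21%.

0.21%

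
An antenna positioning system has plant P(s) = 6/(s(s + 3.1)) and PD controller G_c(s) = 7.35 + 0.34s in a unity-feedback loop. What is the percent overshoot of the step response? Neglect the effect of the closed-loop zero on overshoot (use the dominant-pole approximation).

26.8%

Forward path: (7.35 + 0.34s)·6/(s(s+3.1)). The closed-loop characteristic equation is s² + (3.1 + 6·0.34)s + 6·7.35 = 0.
That is s² + 5.14s + 44.1 = 0, so ω_n = 6.641 rad/s and ζ = 5.14/(2·6.641) = 0.387.
%OS = 100·exp(−πζ/√(1−ζ²)) = 26.8%.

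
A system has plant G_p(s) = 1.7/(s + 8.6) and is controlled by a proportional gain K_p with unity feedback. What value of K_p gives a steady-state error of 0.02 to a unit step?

The loop is type 0, so e_ss(step) = 1/(1 + K_pos) with K_pos = K_p·G_p(0).
G_p(0) = 0.1977. Require 1/(1 + K_p·0.1977) = 0.02, so 1 + 0.1977·K_p = 50.
K_p = (50 − 1)/0.1977 = 248.

K_p = 248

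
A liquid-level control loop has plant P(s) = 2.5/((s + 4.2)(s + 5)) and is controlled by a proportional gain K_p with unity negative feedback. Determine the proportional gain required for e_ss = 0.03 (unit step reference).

K_p = 272

The loop is type 0, so e_ss(step) = 1/(1 + K_pos) with K_pos = K_p·P(0).
P(0) = 0.119. Require 1/(1 + K_p·0.119) = 0.03, so 1 + 0.119·K_p = 33.33.
K_p = (33.33 − 1)/0.119 = 272.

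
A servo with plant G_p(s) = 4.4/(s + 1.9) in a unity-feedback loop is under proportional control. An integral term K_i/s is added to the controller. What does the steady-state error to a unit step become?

0

The integrator makes K_pos = lim_{s→0} C(s)G(s) infinite, so e_ss = 1/(1+K_pos) = 0.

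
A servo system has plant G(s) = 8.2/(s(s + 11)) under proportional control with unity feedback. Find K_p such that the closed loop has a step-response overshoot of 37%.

K_p = 40.5

From %OS = 100·exp(−πζ/√(1−ζ²)) = 37%, ζ = −ln(0.37)/√(π²+ln²(0.37)) = 0.3017.
Characteristic equation s² + 11s + 8.2K_p = 0 gives ζ = 11/(2√(8.2K_p)).
Setting ζ = 0.3017: √(8.2K_p) = 11/(2·0.3017) = 18.23, so K_p = 332.3/8.2 = 40.5.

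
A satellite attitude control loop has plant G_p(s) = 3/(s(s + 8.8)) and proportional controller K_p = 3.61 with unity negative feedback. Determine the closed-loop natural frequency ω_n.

1 + K_p·G_p(s) = 0 gives s² + 8.8s + 10.83 = 0.
So ω_n² = 10.83 ⇒ ω_n = 3.291 rad/s, and ζ = 8.8/(2ω_n) = 1.34.

ω_n = 3.29 rad/s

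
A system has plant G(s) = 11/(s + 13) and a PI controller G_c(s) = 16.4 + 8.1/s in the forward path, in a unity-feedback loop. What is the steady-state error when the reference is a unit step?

0

The open loop G_c(s)G(s) has a pole at the origin (type 1), so the static position error constant is infinite and e_ss = 1/(1+∞) = 0.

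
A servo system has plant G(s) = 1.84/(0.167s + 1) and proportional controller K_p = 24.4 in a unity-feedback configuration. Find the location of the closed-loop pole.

s = -274.8

Closed loop: T(s) = K_p·G/(1+K_p·G) = 44.9/(0.167s + 1 + 44.9), with pole at s = −(1 + 44.9)/0.167 = −274.8.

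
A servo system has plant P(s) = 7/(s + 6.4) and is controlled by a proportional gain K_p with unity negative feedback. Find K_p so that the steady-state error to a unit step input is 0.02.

K_p = 44.8

For a type-0 loop with proportional control, e_ss = 1/(1 + K_p·P(0)).
P(0) = 1.094. Require 1/(1 + K_p·1.094) = 0.02, so 1 + 1.094·K_p = 50.
K_p = (50 − 1)/1.094 = 44.8.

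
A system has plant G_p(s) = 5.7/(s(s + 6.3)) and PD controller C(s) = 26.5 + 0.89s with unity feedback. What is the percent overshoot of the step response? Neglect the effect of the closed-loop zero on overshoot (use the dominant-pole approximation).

Forward path: (26.5 + 0.89s)·5.7/(s(s+6.3)). The closed-loop characteristic equation is s² + (6.3 + 5.7·0.89)s + 5.7·26.5 = 0.
That is s² + 11.37s + 151.1 = 0, so ω_n = 12.29 rad/s and ζ = 11.37/(2·12.29) = 0.4627.
%OS = 100·exp(−πζ/√(1−ζ²)) = 19.4%.

19.4%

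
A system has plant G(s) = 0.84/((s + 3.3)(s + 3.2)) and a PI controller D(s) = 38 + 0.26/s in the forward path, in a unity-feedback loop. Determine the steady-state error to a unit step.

The open loop D(s)G(s) has a pole at the origin (type 1), so the static position error constant is infinite and e_ss = 1/(1+∞) = 0.

0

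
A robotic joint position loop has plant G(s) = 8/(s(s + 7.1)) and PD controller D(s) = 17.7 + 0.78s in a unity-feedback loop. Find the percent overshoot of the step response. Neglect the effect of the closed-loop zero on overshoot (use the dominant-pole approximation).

11.9%

Forward path: (17.7 + 0.78s)·8/(s(s+7.1)). The closed-loop characteristic equation is s² + (7.1 + 8·0.78)s + 8·17.7 = 0.
That is s² + 13.34s + 141.6 = 0, so ω_n = 11.9 rad/s and ζ = 13.34/(2·11.9) = 0.5605.
%OS = 100·exp(−πζ/√(1−ζ²)) = 11.9%.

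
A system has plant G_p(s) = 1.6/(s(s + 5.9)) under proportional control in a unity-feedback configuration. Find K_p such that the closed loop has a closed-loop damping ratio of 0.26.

K_p = 80.5

Closed-loop characteristic equation: s² + 5.9s + K_p·1.6 = 0.
So ω_n = √(1.6K_p) and 2ζω_n = 5.9, giving ζ = 5.9/(2√(1.6K_p)).
Setting ζ = 0.26: √(1.6K_p) = 5.9/(2·0.26) = 11.35, so K_p = 128.7/1.6 = 80.5.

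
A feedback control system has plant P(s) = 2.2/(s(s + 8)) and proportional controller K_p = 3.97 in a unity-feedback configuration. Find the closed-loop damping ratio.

1 + K_p·P(s) = 0 gives s² + 8s + 8.734 = 0.
Matching s² + 2ζω_n s + ω_n²: ω_n = √8.734 = 2.955 rad/s and 2ζω_n = 8, so ζ = 8/(2·2.955) = 1.35.

ζ = 1.35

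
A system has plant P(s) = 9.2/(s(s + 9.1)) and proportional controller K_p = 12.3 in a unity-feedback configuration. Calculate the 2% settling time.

The closed-loop denominator s² + 9.1s + 113.2 gives ω_n = √113.2 = 10.64 and ζ = 9.1/(2ω_n) = 0.4277.
2% settling time T_s ≈ 4/(ζω_n) = 4/4.55 = 0.879 s.

T_s ≈ 0.879 s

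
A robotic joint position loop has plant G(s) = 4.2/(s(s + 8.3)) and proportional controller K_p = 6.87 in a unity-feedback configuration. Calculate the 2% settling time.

The closed-loop denominator s² + 8.3s + 28.85 gives ω_n = √28.85 = 5.372 and ζ = 8.3/(2ω_n) = 0.7726.
2% settling time T_s ≈ 4/(ζω_n) = 4/4.15 = 0.964 s.

T_s ≈ 0.964 s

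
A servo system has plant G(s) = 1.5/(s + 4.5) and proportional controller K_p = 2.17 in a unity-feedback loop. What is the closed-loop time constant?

Closed-loop transfer function: T(s) = K_p·G(s)/(1 + K_p·G(s)) = 3.255/(s + 4.5 + 3.255) = 3.255/(s + 7.755).
Time constant τ = 1/7.755 = 0.129 s.

τ = 0.129 s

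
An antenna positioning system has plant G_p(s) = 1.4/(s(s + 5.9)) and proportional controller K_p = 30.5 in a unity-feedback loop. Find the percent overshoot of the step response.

20.4%

Closed-loop characteristic equation: s² + 5.9s + 42.7 = 0, so ω_n = 6.535 rad/s and ζ = 5.9/(2·6.535) = 0.4514.
%OS = 100·exp(−πζ/√(1−ζ²)) = 100·exp(−π·0.4514/√0.7962) = 20.4%.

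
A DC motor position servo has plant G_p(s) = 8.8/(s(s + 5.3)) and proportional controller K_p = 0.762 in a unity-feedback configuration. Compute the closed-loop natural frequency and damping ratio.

ω_n = 2.59 rad/s, ζ = 1.02

With unity feedback the closed-loop characteristic equation is s² + 5.3s + 0.762·8.8 = s² + 5.3s + 6.706 = 0.
Matching s² + 2ζω_n s + ω_n²: ω_n = √6.706 = 2.59 rad/s and 2ζω_n = 5.3, so ζ = 5.3/(2·2.59) = 1.02.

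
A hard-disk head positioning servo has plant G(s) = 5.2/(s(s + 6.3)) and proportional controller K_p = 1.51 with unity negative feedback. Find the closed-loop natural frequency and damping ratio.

The closed-loop denominator is s(s+6.3) + 1.51·5.2 = s² + 6.3s + 7.852.
So ω_n² = 7.852 ⇒ ω_n = 2.802 rad/s, and ζ = 6.3/(2ω_n) = 1.12.

ω_n = 2.8 rad/s, ζ = 1.12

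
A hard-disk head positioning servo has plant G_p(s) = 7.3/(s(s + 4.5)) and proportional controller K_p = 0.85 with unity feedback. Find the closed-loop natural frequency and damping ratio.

With unity feedback the closed-loop characteristic equation is s² + 4.5s + 0.85·7.3 = s² + 4.5s + 6.205 = 0.
So ω_n² = 6.205 ⇒ ω_n = 2.491 rad/s, and ζ = 4.5/(2ω_n) = 0.903.

ω_n = 2.49 rad/s, ζ = 0.903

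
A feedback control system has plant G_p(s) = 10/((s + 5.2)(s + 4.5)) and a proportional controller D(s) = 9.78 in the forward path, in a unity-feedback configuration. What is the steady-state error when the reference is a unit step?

0.193

The loop is type 0. Static position error constant K_pos = D(0)·G_p(0) = 9.78·0.4274 = 4.179.
Steady-state error to a unit step: e_ss = 1/(1+K_pos) = 1/5.179 = 0.193.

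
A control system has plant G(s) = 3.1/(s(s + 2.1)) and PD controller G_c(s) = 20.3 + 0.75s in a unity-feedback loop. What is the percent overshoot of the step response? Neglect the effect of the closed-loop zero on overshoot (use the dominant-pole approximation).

Forward path: (20.3 + 0.75s)·3.1/(s(s+2.1)). The closed-loop characteristic equation is s² + (2.1 + 3.1·0.75)s + 3.1·20.3 = 0.
That is s² + 4.425s + 62.93 = 0, so ω_n = 7.933 rad/s and ζ = 4.425/(2·7.933) = 0.2789.
%OS = 100·exp(−πζ/√(1−ζ²)) = 40.2%.

40.2%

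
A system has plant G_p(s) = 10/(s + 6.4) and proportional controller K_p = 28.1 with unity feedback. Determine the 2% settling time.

T_s ≈ 0.0139 s

Closed-loop transfer function: T(s) = K_p·G_p(s)/(1 + K_p·G_p(s)) = 281/(s + 6.4 + 281) = 281/(s + 287.4).
Time constant τ = 1/287.4 = 0.003479 s, so the 2% settling time is about 4τ = 0.0139 s.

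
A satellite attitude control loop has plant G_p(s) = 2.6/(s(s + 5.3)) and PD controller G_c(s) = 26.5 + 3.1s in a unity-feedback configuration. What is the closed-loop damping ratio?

ζ = 0.805

Forward path: (26.5 + 3.1s)·2.6/(s(s+5.3)). The closed-loop characteristic equation is s² + (5.3 + 2.6·3.1)s + 2.6·26.5 = 0.
That is s² + 13.36s + 68.9 = 0, so ω_n = 8.301 rad/s and ζ = 13.36/(2·8.301) = 0.8048.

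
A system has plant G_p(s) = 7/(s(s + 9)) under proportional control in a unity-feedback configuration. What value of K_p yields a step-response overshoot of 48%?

K_p = 55.9

From %OS = 100·exp(−πζ/√(1−ζ²)) = 48%, ζ = −ln(0.48)/√(π²+ln²(0.48)) = 0.2275.
Characteristic equation s² + 9s + 7K_p = 0 gives ζ = 9/(2√(7K_p)).
Setting ζ = 0.2275: √(7K_p) = 9/(2·0.2275) = 19.78, so K_p = 391.2/7 = 55.9.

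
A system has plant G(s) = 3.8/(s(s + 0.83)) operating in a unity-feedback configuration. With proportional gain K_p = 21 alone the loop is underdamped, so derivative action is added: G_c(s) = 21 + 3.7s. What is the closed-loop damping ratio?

ζ = 0.833

Forward path: (21 + 3.7s)·3.8/(s(s+0.83)). The closed-loop characteristic equation is s² + (0.83 + 3.8·3.7)s + 3.8·21 = 0.
That is s² + 14.89s + 79.8 = 0, so ω_n = 8.933 rad/s and ζ = 14.89/(2·8.933) = 0.8334.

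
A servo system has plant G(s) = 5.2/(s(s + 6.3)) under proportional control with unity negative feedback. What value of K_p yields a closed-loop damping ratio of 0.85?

Closed-loop characteristic equation: s² + 6.3s + K_p·5.2 = 0.
So ω_n = √(5.2K_p) and 2ζω_n = 6.3, giving ζ = 6.3/(2√(5.2K_p)).
Setting ζ = 0.85: √(5.2K_p) = 6.3/(2·0.85) = 3.706, so K_p = 13.73/5.2 = 2.64.

K_p = 2.64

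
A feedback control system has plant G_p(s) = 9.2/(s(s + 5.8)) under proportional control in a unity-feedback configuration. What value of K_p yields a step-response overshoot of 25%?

From %OS = 100·exp(−πζ/√(1−ζ²)) = 25%, ζ = −ln(0.25)/√(π²+ln²(0.25)) = 0.4037.
Characteristic equation s² + 5.8s + 9.2K_p = 0 gives ζ = 5.8/(2√(9.2K_p)).
Setting ζ = 0.4037: √(9.2K_p) = 5.8/(2·0.4037) = 7.183, so K_p = 51.6/9.2 = 5.61.

K_p = 5.61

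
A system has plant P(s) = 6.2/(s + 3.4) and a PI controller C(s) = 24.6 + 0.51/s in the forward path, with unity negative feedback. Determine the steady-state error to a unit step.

0

The open loop C(s)P(s) has a pole at the origin (type 1), so the static position error constant is infinite and e_ss = 1/(1+∞) = 0.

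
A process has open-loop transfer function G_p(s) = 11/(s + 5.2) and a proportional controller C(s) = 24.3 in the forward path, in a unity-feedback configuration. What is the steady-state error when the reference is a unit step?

0.0191

The loop is type 0. Static position error constant K_pos = C(0)·G_p(0) = 24.3·2.115 = 51.4.
Steady-state error to a unit step: e_ss = 1/(1+K_pos) = 1/52.4 = 0.0191.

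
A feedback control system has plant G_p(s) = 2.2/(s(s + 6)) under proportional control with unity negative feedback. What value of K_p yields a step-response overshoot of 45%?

K_p = 67.4

From %OS = 100·exp(−πζ/√(1−ζ²)) = 45%, ζ = −ln(0.45)/√(π²+ln²(0.45)) = 0.2463.
Characteristic equation s² + 6s + 2.2K_p = 0 gives ζ = 6/(2√(2.2K_p)).
Setting ζ = 0.2463: √(2.2K_p) = 6/(2·0.2463) = 12.18, so K_p = 148.3/2.2 = 67.4.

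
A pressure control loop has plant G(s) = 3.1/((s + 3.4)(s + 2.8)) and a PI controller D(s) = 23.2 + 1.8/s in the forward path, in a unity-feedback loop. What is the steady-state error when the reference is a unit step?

0

The open loop D(s)G(s) has a pole at the origin (type 1), so the static position error constant is infinite and e_ss = 1/(1+∞) = 0.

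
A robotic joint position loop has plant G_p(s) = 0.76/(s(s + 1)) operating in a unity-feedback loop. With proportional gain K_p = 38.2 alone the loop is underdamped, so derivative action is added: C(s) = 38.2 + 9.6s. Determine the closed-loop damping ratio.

Forward path: (38.2 + 9.6s)·0.76/(s(s+1)). The closed-loop characteristic equation is s² + (1 + 0.76·9.6)s + 0.76·38.2 = 0.
That is s² + 8.296s + 29.03 = 0, so ω_n = 5.388 rad/s and ζ = 8.296/(2·5.388) = 0.7698.

ζ = 0.77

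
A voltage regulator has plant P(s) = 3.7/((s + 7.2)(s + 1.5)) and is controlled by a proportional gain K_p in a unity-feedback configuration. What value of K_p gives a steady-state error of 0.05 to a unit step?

K_p = 55.5

For a type-0 loop with proportional control, e_ss = 1/(1 + K_p·P(0)).
P(0) = 0.3426. Require 1/(1 + K_p·0.3426) = 0.05, so 1 + 0.3426·K_p = 20.
K_p = (20 − 1)/0.3426 = 55.5.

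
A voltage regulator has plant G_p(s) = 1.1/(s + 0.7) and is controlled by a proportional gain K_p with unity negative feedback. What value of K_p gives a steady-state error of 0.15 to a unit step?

Steady-state error for a unit step on this type-0 loop is 1/(1 + K_p·G_p(0)).
G_p(0) = 1.571. Require 1/(1 + K_p·1.571) = 0.15, so 1 + 1.571·K_p = 6.667.
K_p = (6.667 − 1)/1.571 = 3.61.

K_p = 3.61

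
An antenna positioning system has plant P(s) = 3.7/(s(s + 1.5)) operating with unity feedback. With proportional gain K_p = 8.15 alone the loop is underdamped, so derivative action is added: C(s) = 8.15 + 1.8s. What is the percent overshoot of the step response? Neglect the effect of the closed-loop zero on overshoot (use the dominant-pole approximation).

3.06%

Forward path: (8.15 + 1.8s)·3.7/(s(s+1.5)). The closed-loop characteristic equation is s² + (1.5 + 3.7·1.8)s + 3.7·8.15 = 0.
That is s² + 8.16s + 30.16 = 0, so ω_n = 5.491 rad/s and ζ = 8.16/(2·5.491) = 0.743.
%OS = 100·exp(−πζ/√(1−ζ²)) = 3.06%.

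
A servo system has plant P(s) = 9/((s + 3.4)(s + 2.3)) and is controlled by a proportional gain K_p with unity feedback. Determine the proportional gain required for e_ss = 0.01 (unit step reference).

K_p = 86

Steady-state error for a unit step on this type-0 loop is 1/(1 + K_p·P(0)).
P(0) = 1.151. Require 1/(1 + K_p·1.151) = 0.01, so 1 + 1.151·K_p = 100.
K_p = (100 − 1)/1.151 = 86.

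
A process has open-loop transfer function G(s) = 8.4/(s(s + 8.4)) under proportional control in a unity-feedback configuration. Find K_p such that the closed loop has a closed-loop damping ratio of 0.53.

Closed-loop characteristic equation: s² + 8.4s + K_p·8.4 = 0.
So ω_n = √(8.4K_p) and 2ζω_n = 8.4, giving ζ = 8.4/(2√(8.4K_p)).
Setting ζ = 0.53: √(8.4K_p) = 8.4/(2·0.53) = 7.925, so K_p = 62.8/8.4 = 7.48.

K_p = 7.48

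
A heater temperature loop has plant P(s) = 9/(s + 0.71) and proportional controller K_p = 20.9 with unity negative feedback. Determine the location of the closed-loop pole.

Closed-loop transfer function: T(s) = K_p·P(s)/(1 + K_p·P(s)) = 188.1/(s + 0.71 + 188.1) = 188.1/(s + 188.8).
The closed-loop pole is at s = −188.8.

s = -188.8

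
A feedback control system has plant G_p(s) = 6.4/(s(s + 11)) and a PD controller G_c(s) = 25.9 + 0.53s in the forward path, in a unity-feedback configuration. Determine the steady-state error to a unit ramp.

The loop has one pole at the origin (type 1). Velocity error constant K_v = lim_{s→0} s·G_c(s)G_p(s) = 25.9·6.4/11 = 15.07.
Steady-state error to a unit ramp: e_ss = 1/K_v = 0.0664.

0.0664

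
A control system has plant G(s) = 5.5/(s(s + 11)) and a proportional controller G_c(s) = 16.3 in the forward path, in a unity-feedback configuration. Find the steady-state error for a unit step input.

0

The open loop G_c(s)G(s) has a pole at the origin (type 1), so the static position error constant is infinite and e_ss = 1/(1+∞) = 0.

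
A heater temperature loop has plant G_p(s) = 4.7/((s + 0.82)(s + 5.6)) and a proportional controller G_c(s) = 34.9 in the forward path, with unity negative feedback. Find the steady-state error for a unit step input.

0.0272

The loop is type 0. Static position error constant K_pos = G_c(0)·G_p(0) = 34.9·1.024 = 35.72.
Steady-state error to a unit step: e_ss = 1/(1+K_pos) = 1/36.72 = 0.0272.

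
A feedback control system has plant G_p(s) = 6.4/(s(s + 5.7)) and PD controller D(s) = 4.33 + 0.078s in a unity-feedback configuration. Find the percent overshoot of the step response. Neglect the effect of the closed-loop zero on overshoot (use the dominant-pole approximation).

10.1%

Forward path: (4.33 + 0.078s)·6.4/(s(s+5.7)). The closed-loop characteristic equation is s² + (5.7 + 6.4·0.078)s + 6.4·4.33 = 0.
That is s² + 6.199s + 27.71 = 0, so ω_n = 5.264 rad/s and ζ = 6.199/(2·5.264) = 0.5888.
%OS = 100·exp(−πζ/√(1−ζ²)) = 10.1%.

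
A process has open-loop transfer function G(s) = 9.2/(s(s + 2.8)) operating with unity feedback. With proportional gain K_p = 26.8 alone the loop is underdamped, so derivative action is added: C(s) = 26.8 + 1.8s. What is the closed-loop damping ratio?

Forward path: (26.8 + 1.8s)·9.2/(s(s+2.8)). The closed-loop characteristic equation is s² + (2.8 + 9.2·1.8)s + 9.2·26.8 = 0.
That is s² + 19.36s + 246.6 = 0, so ω_n = 15.7 rad/s and ζ = 19.36/(2·15.7) = 0.6165.

ζ = 0.616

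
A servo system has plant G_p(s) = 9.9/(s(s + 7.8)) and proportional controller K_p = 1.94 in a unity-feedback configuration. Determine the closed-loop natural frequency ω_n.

ω_n = 4.38 rad/s

With unity feedback the closed-loop characteristic equation is s² + 7.8s + 1.94·9.9 = s² + 7.8s + 19.21 = 0.
So ω_n² = 19.21 ⇒ ω_n = 4.382 rad/s, and ζ = 7.8/(2ω_n) = 0.89.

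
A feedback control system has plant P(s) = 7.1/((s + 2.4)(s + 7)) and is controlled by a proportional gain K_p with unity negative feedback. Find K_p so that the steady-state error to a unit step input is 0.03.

K_p = 76.5

The loop is type 0, so e_ss(step) = 1/(1 + K_pos) with K_pos = K_p·P(0).
P(0) = 0.4226. Require 1/(1 + K_p·0.4226) = 0.03, so 1 + 0.4226·K_p = 33.33.
K_p = (33.33 − 1)/0.4226 = 76.5.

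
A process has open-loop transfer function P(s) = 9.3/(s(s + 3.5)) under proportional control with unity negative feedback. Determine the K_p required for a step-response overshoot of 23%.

From %OS = 100·exp(−πζ/√(1−ζ²)) = 23%, ζ = −ln(0.23)/√(π²+ln²(0.23)) = 0.4237.
Characteristic equation s² + 3.5s + 9.3K_p = 0 gives ζ = 3.5/(2√(9.3K_p)).
Setting ζ = 0.4237: √(9.3K_p) = 3.5/(2·0.4237) = 4.13, so K_p = 17.06/9.3 = 1.83.

K_p = 1.83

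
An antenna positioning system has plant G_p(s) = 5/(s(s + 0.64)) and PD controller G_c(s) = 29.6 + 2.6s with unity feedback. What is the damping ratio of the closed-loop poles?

Forward path: (29.6 + 2.6s)·5/(s(s+0.64)). The closed-loop characteristic equation is s² + (0.64 + 5·2.6)s + 5·29.6 = 0.
That is s² + 13.64s + 148 = 0, so ω_n = 12.17 rad/s and ζ = 13.64/(2·12.17) = 0.5606.

ζ = 0.561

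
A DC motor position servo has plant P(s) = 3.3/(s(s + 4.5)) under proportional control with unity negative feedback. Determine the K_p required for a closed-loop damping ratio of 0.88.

K_p = 1.98

Closed-loop characteristic equation: s² + 4.5s + K_p·3.3 = 0.
So ω_n = √(3.3K_p) and 2ζω_n = 4.5, giving ζ = 4.5/(2√(3.3K_p)).
Setting ζ = 0.88: √(3.3K_p) = 4.5/(2·0.88) = 2.557, so K_p = 6.537/3.3 = 1.98.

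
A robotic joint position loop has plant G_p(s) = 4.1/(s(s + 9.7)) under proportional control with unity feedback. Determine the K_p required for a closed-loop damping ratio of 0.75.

K_p = 10.2

Closed-loop characteristic equation: s² + 9.7s + K_p·4.1 = 0.
So ω_n = √(4.1K_p) and 2ζω_n = 9.7, giving ζ = 9.7/(2√(4.1K_p)).
Setting ζ = 0.75: √(4.1K_p) = 9.7/(2·0.75) = 6.467, so K_p = 41.82/4.1 = 10.2.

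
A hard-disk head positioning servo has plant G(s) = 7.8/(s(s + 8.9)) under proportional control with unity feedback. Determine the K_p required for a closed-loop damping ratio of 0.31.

K_p = 26.4

Closed-loop characteristic equation: s² + 8.9s + K_p·7.8 = 0.
So ω_n = √(7.8K_p) and 2ζω_n = 8.9, giving ζ = 8.9/(2√(7.8K_p)).
Setting ζ = 0.31: √(7.8K_p) = 8.9/(2·0.31) = 14.35, so K_p = 206.1/7.8 = 26.4.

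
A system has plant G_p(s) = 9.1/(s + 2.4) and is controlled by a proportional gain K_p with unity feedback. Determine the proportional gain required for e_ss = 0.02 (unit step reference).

The loop is type 0, so e_ss(step) = 1/(1 + K_pos) with K_pos = K_p·G_p(0).
G_p(0) = 3.792. Require 1/(1 + K_p·3.792) = 0.02, so 1 + 3.792·K_p = 50.
K_p = (50 − 1)/3.792 = 12.9.

K_p = 12.9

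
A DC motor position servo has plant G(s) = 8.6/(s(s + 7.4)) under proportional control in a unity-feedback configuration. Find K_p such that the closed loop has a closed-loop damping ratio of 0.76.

K_p = 2.76

Closed-loop characteristic equation: s² + 7.4s + K_p·8.6 = 0.
So ω_n = √(8.6K_p) and 2ζω_n = 7.4, giving ζ = 7.4/(2√(8.6K_p)).
Setting ζ = 0.76: √(8.6K_p) = 7.4/(2·0.76) = 4.868, so K_p = 23.7/8.6 = 2.76.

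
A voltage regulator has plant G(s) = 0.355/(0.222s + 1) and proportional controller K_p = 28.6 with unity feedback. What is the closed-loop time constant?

τ = 0.0199 s

Closed loop: T(s) = K_p·G/(1+K_p·G) = 10.15/(0.222s + 1 + 10.15), with pole at s = −(1 + 10.15)/0.222 = −50.24.
Closed-loop time constant τ = 1/50.24 = 0.0199 s.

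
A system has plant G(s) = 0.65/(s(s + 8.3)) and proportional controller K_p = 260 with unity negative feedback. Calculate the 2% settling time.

From 1 + K_pG(s) = 0: s² + 8.3s + 169 = 0 ⇒ ω_n = 13, ζ = 0.3192.
2% settling time T_s ≈ 4/(ζω_n) = 4/4.15 = 0.964 s.

T_s ≈ 0.964 s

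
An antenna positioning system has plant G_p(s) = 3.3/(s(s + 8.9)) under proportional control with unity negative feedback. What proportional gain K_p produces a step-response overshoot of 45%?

From %OS = 100·exp(−πζ/√(1−ζ²)) = 45%, ζ = −ln(0.45)/√(π²+ln²(0.45)) = 0.2463.
Characteristic equation s² + 8.9s + 3.3K_p = 0 gives ζ = 8.9/(2√(3.3K_p)).
Setting ζ = 0.2463: √(3.3K_p) = 8.9/(2·0.2463) = 18.06, so K_p = 326.3/3.3 = 98.9.

K_p = 98.9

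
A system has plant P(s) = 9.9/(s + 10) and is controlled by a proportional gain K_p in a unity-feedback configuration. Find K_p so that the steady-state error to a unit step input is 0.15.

For a type-0 loop with proportional control, e_ss = 1/(1 + K_p·P(0)).
P(0) = 0.99. Require 1/(1 + K_p·0.99) = 0.15, so 1 + 0.99·K_p = 6.667.
K_p = (6.667 − 1)/0.99 = 5.72.

K_p = 5.72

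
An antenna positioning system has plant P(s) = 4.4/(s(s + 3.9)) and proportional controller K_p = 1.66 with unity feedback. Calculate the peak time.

From 1 + K_pP(s) = 0: s² + 3.9s + 7.304 = 0 ⇒ ω_n = 2.703, ζ = 0.7215.
Damped frequency ω_d = ω_n√(1−ζ²) = 1.871 rad/s, so peak time T_p = π/ω_d = 1.68 s.

T_p = 1.68 s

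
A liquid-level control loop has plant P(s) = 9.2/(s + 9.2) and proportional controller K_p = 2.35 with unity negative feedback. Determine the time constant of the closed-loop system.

Closed-loop transfer function: T(s) = K_p·P(s)/(1 + K_p·P(s)) = 21.62/(s + 9.2 + 21.62) = 21.62/(s + 30.82).
Time constant τ = 1/30.82 = 0.0324 s.

τ = 0.0324 s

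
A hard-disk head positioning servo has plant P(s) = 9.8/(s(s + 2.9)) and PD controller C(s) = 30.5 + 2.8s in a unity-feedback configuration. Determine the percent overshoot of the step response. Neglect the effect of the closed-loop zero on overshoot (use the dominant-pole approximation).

0.319%

Forward path: (30.5 + 2.8s)·9.8/(s(s+2.9)). The closed-loop characteristic equation is s² + (2.9 + 9.8·2.8)s + 9.8·30.5 = 0.
That is s² + 30.34s + 298.9 = 0, so ω_n = 17.29 rad/s and ζ = 30.34/(2·17.29) = 0.8775.
%OS = 100·exp(−πζ/√(1−ζ²)) = 0.319%.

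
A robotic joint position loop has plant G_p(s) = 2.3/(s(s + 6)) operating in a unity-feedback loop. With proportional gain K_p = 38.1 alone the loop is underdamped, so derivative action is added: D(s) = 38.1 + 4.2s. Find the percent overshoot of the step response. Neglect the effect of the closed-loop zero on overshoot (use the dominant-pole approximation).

Forward path: (38.1 + 4.2s)·2.3/(s(s+6)). The closed-loop characteristic equation is s² + (6 + 2.3·4.2)s + 2.3·38.1 = 0.
That is s² + 15.66s + 87.63 = 0, so ω_n = 9.361 rad/s and ζ = 15.66/(2·9.361) = 0.8364.
%OS = 100·exp(−πζ/√(1−ζ²)) = 0.827%.

0.827%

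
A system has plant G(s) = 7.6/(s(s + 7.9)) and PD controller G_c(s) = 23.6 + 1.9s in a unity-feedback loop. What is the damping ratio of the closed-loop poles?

Forward path: (23.6 + 1.9s)·7.6/(s(s+7.9)). The closed-loop characteristic equation is s² + (7.9 + 7.6·1.9)s + 7.6·23.6 = 0.
That is s² + 22.34s + 179.4 = 0, so ω_n = 13.39 rad/s and ζ = 22.34/(2·13.39) = 0.834.

ζ = 0.834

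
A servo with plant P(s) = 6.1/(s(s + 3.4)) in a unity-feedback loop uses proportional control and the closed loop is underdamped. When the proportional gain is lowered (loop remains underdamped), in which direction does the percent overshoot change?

ζ = 3.4/(2√(6.1K_p)) rises as K_p falls; higher damping means less overshoot.

decrease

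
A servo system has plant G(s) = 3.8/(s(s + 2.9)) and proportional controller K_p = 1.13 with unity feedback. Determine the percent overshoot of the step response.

Closed-loop characteristic equation: s² + 2.9s + 4.294 = 0, so ω_n = 2.072 rad/s and ζ = 2.9/(2·2.072) = 0.6997.
%OS = 100·exp(−πζ/√(1−ζ²)) = 100·exp(−π·0.6997/√0.5104) = 4.61%.

4.61%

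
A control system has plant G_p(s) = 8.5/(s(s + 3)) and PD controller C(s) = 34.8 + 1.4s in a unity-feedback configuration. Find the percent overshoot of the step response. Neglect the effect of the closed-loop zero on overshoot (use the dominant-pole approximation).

Forward path: (34.8 + 1.4s)·8.5/(s(s+3)). The closed-loop characteristic equation is s² + (3 + 8.5·1.4)s + 8.5·34.8 = 0.
That is s² + 14.9s + 295.8 = 0, so ω_n = 17.2 rad/s and ζ = 14.9/(2·17.2) = 0.4332.
%OS = 100·exp(−πζ/√(1−ζ²)) = 22.1%.

22.1%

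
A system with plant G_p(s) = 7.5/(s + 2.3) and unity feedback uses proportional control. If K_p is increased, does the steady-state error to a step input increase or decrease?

decrease

e_ss = 1/(1 + K_p·G_p(0)); a larger K_p raises the denominator, so e_ss decreases.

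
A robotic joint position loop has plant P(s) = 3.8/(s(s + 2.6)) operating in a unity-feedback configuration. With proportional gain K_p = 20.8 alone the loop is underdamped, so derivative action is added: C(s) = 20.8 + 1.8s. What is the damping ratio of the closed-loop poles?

Forward path: (20.8 + 1.8s)·3.8/(s(s+2.6)). The closed-loop characteristic equation is s² + (2.6 + 3.8·1.8)s + 3.8·20.8 = 0.
That is s² + 9.44s + 79.04 = 0, so ω_n = 8.89 rad/s and ζ = 9.44/(2·8.89) = 0.5309.

ζ = 0.531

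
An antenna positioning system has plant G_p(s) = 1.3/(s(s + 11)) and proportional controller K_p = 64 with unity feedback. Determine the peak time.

T_p = 0.432 s

The closed-loop denominator s² + 11s + 83.2 gives ω_n = √83.2 = 9.121 and ζ = 11/(2ω_n) = 0.603.
Damped frequency ω_d = ω_n√(1−ζ²) = 7.277 rad/s, so peak time T_p = π/ω_d = 0.432 s.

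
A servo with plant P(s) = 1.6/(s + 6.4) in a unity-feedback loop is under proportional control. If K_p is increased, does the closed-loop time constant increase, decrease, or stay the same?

The closed-loop bandwidth 6.4+K_p·1.6 grows with K_p, so τ shrinks.

decrease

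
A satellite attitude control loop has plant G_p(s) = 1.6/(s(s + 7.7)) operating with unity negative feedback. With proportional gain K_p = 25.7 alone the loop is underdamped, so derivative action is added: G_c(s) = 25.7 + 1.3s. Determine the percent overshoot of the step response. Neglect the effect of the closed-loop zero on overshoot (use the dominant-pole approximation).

2.46%

Forward path: (25.7 + 1.3s)·1.6/(s(s+7.7)). The closed-loop characteristic equation is s² + (7.7 + 1.6·1.3)s + 1.6·25.7 = 0.
That is s² + 9.78s + 41.12 = 0, so ω_n = 6.412 rad/s and ζ = 9.78/(2·6.412) = 0.7626.
%OS = 100·exp(−πζ/√(1−ζ²)) = 2.46%.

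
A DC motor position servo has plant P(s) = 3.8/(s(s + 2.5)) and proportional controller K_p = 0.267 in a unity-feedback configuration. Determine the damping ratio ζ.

ζ = 1.24

With unity feedback the closed-loop characteristic equation is s² + 2.5s + 0.267·3.8 = s² + 2.5s + 1.015 = 0.
So ω_n² = 1.015 ⇒ ω_n = 1.007 rad/s, and ζ = 2.5/(2ω_n) = 1.24.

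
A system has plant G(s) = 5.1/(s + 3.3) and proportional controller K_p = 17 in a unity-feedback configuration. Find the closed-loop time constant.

τ = 0.0111 s

Closed-loop transfer function: T(s) = K_p·G(s)/(1 + K_p·G(s)) = 86.7/(s + 3.3 + 86.7) = 86.7/(s + 90).
Time constant τ = 1/90 = 0.0111 s.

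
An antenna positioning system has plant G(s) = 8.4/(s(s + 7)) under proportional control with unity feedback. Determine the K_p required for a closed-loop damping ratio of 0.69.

K_p = 3.06

Closed-loop characteristic equation: s² + 7s + K_p·8.4 = 0.
So ω_n = √(8.4K_p) and 2ζω_n = 7, giving ζ = 7/(2√(8.4K_p)).
Setting ζ = 0.69: √(8.4K_p) = 7/(2·0.69) = 5.072, so K_p = 25.73/8.4 = 3.06.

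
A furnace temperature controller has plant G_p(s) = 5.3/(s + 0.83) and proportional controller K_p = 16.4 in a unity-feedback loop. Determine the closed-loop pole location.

s = -87.75

Closed-loop transfer function: T(s) = K_p·G_p(s)/(1 + K_p·G_p(s)) = 86.92/(s + 0.83 + 86.92) = 86.92/(s + 87.75).
The closed-loop pole is at s = −87.75.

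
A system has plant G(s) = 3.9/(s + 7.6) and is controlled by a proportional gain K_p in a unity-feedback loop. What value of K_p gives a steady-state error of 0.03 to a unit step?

Steady-state error for a unit step on this type-0 loop is 1/(1 + K_p·G(0)).
G(0) = 0.5132. Require 1/(1 + K_p·0.5132) = 0.03, so 1 + 0.5132·K_p = 33.33.
K_p = (33.33 − 1)/0.5132 = 63.

K_p = 63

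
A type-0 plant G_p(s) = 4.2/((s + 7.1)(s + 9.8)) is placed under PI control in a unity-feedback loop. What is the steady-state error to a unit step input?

The PI controller's integrator makes the forward path type 1, so e_ss to a step is zero.

0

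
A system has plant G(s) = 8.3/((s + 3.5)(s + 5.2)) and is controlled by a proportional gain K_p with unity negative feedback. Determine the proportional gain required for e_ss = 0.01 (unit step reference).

Steady-state error for a unit step on this type-0 loop is 1/(1 + K_p·G(0)).
G(0) = 0.456. Require 1/(1 + K_p·0.456) = 0.01, so 1 + 0.456·K_p = 100.
K_p = (100 − 1)/0.456 = 217.

K_p = 217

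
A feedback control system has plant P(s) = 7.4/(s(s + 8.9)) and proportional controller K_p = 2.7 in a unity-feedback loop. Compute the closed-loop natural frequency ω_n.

With unity feedback the closed-loop characteristic equation is s² + 8.9s + 2.7·7.4 = s² + 8.9s + 19.98 = 0.
Matching s² + 2ζω_n s + ω_n²: ω_n = √19.98 = 4.47 rad/s and 2ζω_n = 8.9, so ζ = 8.9/(2·4.47) = 0.996.

ω_n = 4.47 rad/s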